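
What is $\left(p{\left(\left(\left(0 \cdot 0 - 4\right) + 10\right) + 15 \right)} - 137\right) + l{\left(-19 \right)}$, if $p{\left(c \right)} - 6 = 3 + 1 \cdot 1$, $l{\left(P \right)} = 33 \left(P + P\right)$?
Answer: $-1381$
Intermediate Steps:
$l{\left(P \right)} = 66 P$ ($l{\left(P \right)} = 33 \cdot 2 P = 66 P$)
$p{\left(c \right)} = 10$ ($p{\left(c \right)} = 6 + \left(3 + 1 \cdot 1\right) = 6 + \left(3 + 1\right) = 6 + 4 = 10$)
$\left(p{\left(\left(\left(0 \cdot 0 - 4\right) + 10\right) + 15 \right)} - 137\right) + l{\left(-19 \right)} = \left(10 - 137\right) + 66 \left(-19\right) = -127 - 1254 = -1381$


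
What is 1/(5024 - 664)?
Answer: 1/4360 ≈ 0.00022936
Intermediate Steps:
1/(5024 - 664) = 1/4360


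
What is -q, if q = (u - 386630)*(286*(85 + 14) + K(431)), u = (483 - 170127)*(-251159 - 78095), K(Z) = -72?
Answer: -1577473260592932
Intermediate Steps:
u = 55855965576 (u = -169644*(-329254) = 55855965576)
q = 1577473260592932 (q = (55855965576 - 386630)*(286*(85 + 14) - 72) = 55855578946*(286*99 - 72) = 55855578946*(28314 - 72) = 55855578946*28242 = 1577473260592932)
-q = -1*1577473260592932 = -1577473260592932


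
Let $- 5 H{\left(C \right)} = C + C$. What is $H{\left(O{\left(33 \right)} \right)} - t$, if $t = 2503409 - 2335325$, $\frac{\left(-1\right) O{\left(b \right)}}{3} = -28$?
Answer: $- \frac{840588}{5} \approx -1.6812 \cdot 10^{5}$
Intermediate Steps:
$O{\left(b \right)} = 84$ ($O{\left(b \right)} = \left(-3\right) \left(-28\right) = 84$)
$H{\left(C \right)} = - \frac{2 C}{5}$ ($H{\left(C \right)} = - \frac{C + C}{5} = - \frac{2 C}{5}$)
$t = 168084$ ($t = 2503409 - 2335325 = 168084$)
$H{\left(O{\left(33 \right)} \right)} - t = \left(- \frac{2}{5}\right) 84 - 168084 = - \frac{168}{5} - 168084 = - \frac{840588}{5}$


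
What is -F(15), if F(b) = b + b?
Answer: -30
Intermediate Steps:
F(b) = 2*b
-F(15) = -2*15 = -1*30 = -30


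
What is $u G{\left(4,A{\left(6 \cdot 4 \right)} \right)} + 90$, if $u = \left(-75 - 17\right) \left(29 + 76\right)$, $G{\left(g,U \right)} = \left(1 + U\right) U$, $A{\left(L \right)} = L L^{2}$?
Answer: $-1846188287910$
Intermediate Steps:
$A{\left(L \right)} = L^{3}$
$G{\left(g,U \right)} = U \left(1 + U\right)$
$u = -9660$ ($u = \left(-92\right) 105 = -9660$)
$u G{\left(4,A{\left(6 \cdot 4 \right)} \right)} + 90 = - 9660 \left(6 \cdot 4\right)^{3} \left(1 + \left(6 \cdot 4\right)^{3}\right) + 90 = - 9660 \cdot 24^{3} \left(1 + 24^{3}\right) + 90 = - 9660 \cdot 13824 \left(1 + 13824\right) + 90 = - 9660 \cdot 13824 \cdot 13825 + 90 = \left(-9660\right) 191116800 + 90 = -1846188288000 + 90 = -1846188287910$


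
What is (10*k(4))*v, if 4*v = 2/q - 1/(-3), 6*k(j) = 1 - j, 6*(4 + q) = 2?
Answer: 35/132 ≈ 0.26515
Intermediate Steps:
q = -11/3 (q = -4 + (⅙)*2 = -4 + ⅓ = -11/3 ≈ -3.6667)
k(j) = ⅙ - j/6 (k(j) = (1 - j)/6 = ⅙ - j/6)
v = -7/132 (v = (2/(-11/3) - 1/(-3))/4 = (2*(-3/11) - 1*(-⅓))/4 = (-6/11 + ⅓)/4 = (¼)*(-7/33) = -7/132 ≈ -0.053030)
(10*k(4))*v = (10*(⅙ - ⅙*4))*(-7/132) = (10*(⅙ - ⅔))*(-7/132) = (10*(-½))*(-7/132) = -5*(-7/132) = 35/132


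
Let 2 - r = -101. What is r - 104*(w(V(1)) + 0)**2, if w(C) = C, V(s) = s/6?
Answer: 901/9 ≈ 100.11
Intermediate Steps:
V(s) = s/6 (V(s) = s*(1/6) = s/6)
r = 103 (r = 2 - 1*(-101) = 2 + 101 = 103)
r - 104*(w(V(1)) + 0)**2 = 103 - 104*((1/6)*1 + 0)**2 = 103 - 104*(1/6 + 0)**2 = 103 - 104*(1/6)**2 = 103 - 104*1/36 = 103 - 26/9 = 901/9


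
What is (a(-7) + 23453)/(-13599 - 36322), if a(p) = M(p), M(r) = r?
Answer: -23446/49921 ≈ -0.46966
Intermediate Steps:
a(p) = p
(a(-7) + 23453)/(-13599 - 36322) = (-7 + 23453)/(-13599 - 36322) = 23446/(-49921) = 23446*(-1/49921) = -23446/49921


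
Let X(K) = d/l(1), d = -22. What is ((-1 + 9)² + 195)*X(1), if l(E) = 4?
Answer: -2849/2 ≈ -1424.5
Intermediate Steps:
X(K) = -11/2 (X(K) = -22/4 = -22*¼ = -11/2)
((-1 + 9)² + 195)*X(1) = ((-1 + 9)² + 195)*(-11/2) = (8² + 195)*(-11/2) = (64 + 195)*(-11/2) = 259*(-11/2) = -2849/2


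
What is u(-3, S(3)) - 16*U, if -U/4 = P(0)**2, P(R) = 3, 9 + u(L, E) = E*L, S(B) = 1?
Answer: 564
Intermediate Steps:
u(L, E) = -9 + E*L
U = -36 (U = -4*3**2 = -4*9 = -36)
u(-3, S(3)) - 16*U = (-9 + 1*(-3)) - 16*(-36) = (-9 - 3) + 576 = -12 + 576 = 564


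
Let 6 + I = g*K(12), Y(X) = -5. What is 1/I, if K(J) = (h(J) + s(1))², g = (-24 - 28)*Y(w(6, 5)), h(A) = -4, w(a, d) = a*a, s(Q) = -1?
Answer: 1/6494 ≈ 0.00015399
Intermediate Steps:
w(a, d) = a²
g = 260 (g = (-24 - 28)*(-5) = -52*(-5) = 260)
K(J) = 25 (K(J) = (-4 - 1)² = (-5)² = 25)
I = 6494 (I = -6 + 260*25 = -6 + 6500 = 6494)
1/I = 1/6494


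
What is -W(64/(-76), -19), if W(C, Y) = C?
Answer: 16/19 ≈ 0.84210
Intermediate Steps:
-W(64/(-76), -19) = -64/(-76) = -64*(-1)/76 = -1*(-16/19) = 16/19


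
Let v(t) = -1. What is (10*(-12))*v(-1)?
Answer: 120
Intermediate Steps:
(10*(-12))*v(-1) = (10*(-12))*(-1) = -120*(-1) = 120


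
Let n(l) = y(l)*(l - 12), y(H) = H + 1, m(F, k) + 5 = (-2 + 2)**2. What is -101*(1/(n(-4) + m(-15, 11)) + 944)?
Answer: -4099893/43 ≈ -95346.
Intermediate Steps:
m(F, k) = -5 (m(F, k) = -5 + (-2 + 2)**2 = -5 + 0**2 = -5 + 0 = -5)
y(H) = 1 + H
n(l) = (1 + l)*(-12 + l) (n(l) = (1 + l)*(l - 12) = (1 + l)*(-12 + l))
-101*(1/(n(-4) + m(-15, 11)) + 944) = -101*(1/((1 - 4)*(-12 - 4) - 5) + 944) = -101*(1/(-3*(-16) - 5) + 944) = -101*(1/(48 - 5) + 944) = -101*(1/43 + 944) = -101*40593/43 = -4099893/43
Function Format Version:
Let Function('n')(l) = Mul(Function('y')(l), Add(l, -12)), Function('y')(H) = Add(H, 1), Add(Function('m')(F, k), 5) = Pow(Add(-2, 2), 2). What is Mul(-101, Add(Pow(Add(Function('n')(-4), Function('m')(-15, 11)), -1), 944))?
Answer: Rational(-4099893, 43) ≈ -95346.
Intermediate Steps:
Function('m')(F, k) = -5 (Function('m')(F, k) = Add(-5, Pow(Add(-2, 2), 2)) = Add(-5, Pow(0, 2)) = Add(-5, 0) = -5)
Function('y')(H) = Add(1, H)
Function('n')(l) = Mul(Add(1, l), Add(-12, l)) (Function('n')(l) = Mul(Add(1, l), Add(l, -12)) = Mul(Add(1, l), Add(-12, l)))
Mul(-101, Add(Pow(Add(Function('n')(-4), Function('m')(-15, 11)), -1), 944)) = Mul(-101, Add(Pow(Add(Mul(Add(1, -4), Add(-12, -4)), -5), -1), 944)) = Mul(-101, Add(Pow(Add(Mul(-3, -16), -5), -1), 944)) = Mul(-101, Add(Pow(Add(48, -5), -1), 944)) = Mul(-101, Add(Pow(43, -1), 944)) = Mul(-101, Add(Rational(1, 43), 944)) = Mul(-101, Rational(40593, 43)) = Rational(-4099893, 43)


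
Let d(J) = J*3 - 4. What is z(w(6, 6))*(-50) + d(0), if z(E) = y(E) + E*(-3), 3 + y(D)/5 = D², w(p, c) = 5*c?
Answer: -219754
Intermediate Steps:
y(D) = -15 + 5*D²
d(J) = -4 + 3*J (d(J) = 3*J - 4 = -4 + 3*J)
z(E) = -15 - 3*E + 5*E² (z(E) = (-15 + 5*E²) + E*(-3) = (-15 + 5*E²) - 3*E = -15 - 3*E + 5*E²)
z(w(6, 6))*(-50) + d(0) = (-15 - 15*6 + 5*(5*6)²)*(-50) + (-4 + 3*0) = (-15 - 3*30 + 5*30²)*(-50) + (-4 + 0) = (-15 - 90 + 5*900)*(-50) - 4 = (-15 - 90 + 4500)*(-50) - 4 = 4395*(-50) - 4 = -219750 - 4 = -219754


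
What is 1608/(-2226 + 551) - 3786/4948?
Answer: -106701/61850 ≈ -1.7252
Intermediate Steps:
1608/(-2226 + 551) - 3786/4948 = 1608/(-1675) - 3786*1/4948 = 1608*(-1/1675) - 1893/2474 = -24/25 - 1893/2474 = -106701/61850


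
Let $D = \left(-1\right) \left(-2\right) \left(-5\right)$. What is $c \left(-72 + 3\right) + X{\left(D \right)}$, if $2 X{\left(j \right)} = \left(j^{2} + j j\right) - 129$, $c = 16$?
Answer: $- \frac{2137}{2} \approx -1068.5$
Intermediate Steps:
$D = -10$ ($D = 2 \left(-5\right) = -10$)
$X{\left(j \right)} = - \frac{129}{2} + j^{2}$ ($X{\left(j \right)} = \frac{\left(j^{2} + j j\right) - 129}{2} = \frac{\left(j^{2} + j^{2}\right) - 129}{2} = \frac{2 j^{2} - 129}{2} = \frac{-129 + 2 j^{2}}{2} = - \frac{129}{2} + j^{2}$)
$c \left(-72 + 3\right) + X{\left(D \right)} = 16 \left(-72 + 3\right) - \left(\frac{129}{2} - \left(-10\right)^{2}\right) = 16 \left(-69\right) + \left(- \frac{129}{2} + 100\right) = -1104 + \frac{71}{2} = - \frac{2137}{2}$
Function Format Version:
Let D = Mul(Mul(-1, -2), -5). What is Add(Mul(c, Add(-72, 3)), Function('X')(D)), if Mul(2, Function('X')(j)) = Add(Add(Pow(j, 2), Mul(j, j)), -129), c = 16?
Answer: Rational(-2137, 2) ≈ -1068.5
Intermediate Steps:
D = -10 (D = Mul(2, -5) = -10)
Function('X')(j) = Add(Rational(-129, 2), Pow(j, 2)) (Function('X')(j) = Mul(Rational(1, 2), Add(Add(Pow(j, 2), Mul(j, j)), -129)) = Mul(Rational(1, 2), Add(Add(Pow(j, 2), Pow(j, 2)), -129)) = Mul(Rational(1, 2), Add(Mul(2, Pow(j, 2)), -129)) = Mul(Rational(1, 2), Add(-129, Mul(2, Pow(j, 2)))) = Add(Rational(-129, 2), Pow(j, 2)))
Add(Mul(c, Add(-72, 3)), Function('X')(D)) = Add(Mul(16, Add(-72, 3)), Add(Rational(-129, 2), Pow(-10, 2))) = Add(Mul(16, -69), Add(Rational(-129, 2), 100)) = Add(-1104, Rational(71, 2)) = Rational(-2137, 2)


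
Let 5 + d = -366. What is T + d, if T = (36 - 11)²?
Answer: 254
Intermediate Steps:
d = -371 (d = -5 - 366 = -371)
T = 625 (T = 25² = 625)
T + d = 625 - 371 = 254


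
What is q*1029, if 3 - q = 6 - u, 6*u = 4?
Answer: -2401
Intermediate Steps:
u = 2/3 (u = (1/6)*4 = 2/3 ≈ 0.66667)
q = -7/3 (q = 3 - (6 - 1*2/3) = 3 - (6 - 2/3) = 3 - 1*16/3 = 3 - 16/3 = -7/3 ≈ -2.3333)
q*1029 = -7/3*1029 = -2401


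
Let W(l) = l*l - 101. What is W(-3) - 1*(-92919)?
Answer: 92827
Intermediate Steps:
W(l) = -101 + l² (W(l) = l² - 101 = -101 + l²)
W(-3) - 1*(-92919) = (-101 + (-3)²) - 1*(-92919) = (-101 + 9) + 92919 = -92 + 92919 = 92827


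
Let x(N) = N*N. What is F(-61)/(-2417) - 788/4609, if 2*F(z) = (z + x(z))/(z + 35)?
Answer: -20542513/144819389 ≈ -0.14185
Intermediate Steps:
x(N) = N²
F(z) = (z + z²)/(2*(35 + z)) (F(z) = ((z + z²)/(z + 35))/2 = ((z + z²)/(35 + z))/2 = (z + z²)/(2*(35 + z)))
F(-61)/(-2417) - 788/4609 = ((½)*(-61)*(1 - 61)/(35 - 61))/(-2417) - 788/4609 = ((½)*(-61)*(-60)/(-26))*(-1/2417) - 788*1/4609 = ((½)*(-61)*(-1/26)*(-60))*(-1/2417) - 788/4609 = -915/13*(-1/2417) - 788/4609 = 915/31421 - 788/4609 = -20542513/144819389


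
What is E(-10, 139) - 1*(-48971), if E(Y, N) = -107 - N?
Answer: 48725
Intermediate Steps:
E(-10, 139) - 1*(-48971) = (-107 - 1*139) - 1*(-48971) = (-107 - 139) + 48971 = -246 + 48971 = 48725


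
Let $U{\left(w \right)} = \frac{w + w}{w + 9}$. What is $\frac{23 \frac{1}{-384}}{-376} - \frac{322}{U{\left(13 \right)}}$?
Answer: $- \frac{511407829}{1876992} \approx -272.46$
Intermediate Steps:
$U{\left(w \right)} = \frac{2 w}{9 + w}$
$\frac{23 \frac{1}{-384}}{-376} - \frac{322}{U{\left(13 \right)}} = \frac{23 \frac{1}{-384}}{-376} - \frac{322}{2 \cdot 13 \frac{1}{9 + 13}} = 23 \left(- \frac{1}{384}\right) \left(- \frac{1}{376}\right) - \frac{322}{2 \cdot 13 \cdot \frac{1}{22}} = \left(- \frac{23}{384}\right) \left(- \frac{1}{376}\right) - \frac{322}{2 \cdot 13 \cdot \frac{1}{22}} = \frac{23}{144384} - \frac{322}{\frac{13}{11}} = \frac{23}{144384} - \frac{3542}{13} = - \frac{511407829}{1876992}$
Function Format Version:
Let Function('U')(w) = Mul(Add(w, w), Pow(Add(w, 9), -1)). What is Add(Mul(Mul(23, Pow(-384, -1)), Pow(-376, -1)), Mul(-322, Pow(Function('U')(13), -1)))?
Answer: Rational(-511407829, 1876992) ≈ -272.46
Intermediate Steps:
Function('U')(w) = Mul(2, w, Pow(Add(9, w), -1)) (Function('U')(w) = Mul(Mul(2, w), Pow(Add(9, w), -1)) = Mul(2, w, Pow(Add(9, w), -1)))
Add(Mul(Mul(23, Pow(-384, -1)), Pow(-376, -1)), Mul(-322, Pow(Function('U')(13), -1))) = Add(Mul(Mul(23, Pow(-384, -1)), Pow(-376, -1)), Mul(-322, Pow(Mul(2, 13, Pow(Add(9, 13), -1)), -1))) = Add(Mul(Mul(23, Rational(-1, 384)), Rational(-1, 376)), Mul(-322, Pow(Mul(2, 13, Pow(22, -1)), -1))) = Add(Mul(Rational(-23, 384), Rational(-1, 376)), Mul(-322, Pow(Mul(2, 13, Rational(1, 22)), -1))) = Add(Rational(23, 144384), Mul(-322, Pow(Rational(13, 11), -1))) = Add(Rational(23, 144384), Mul(-322, Rational(11, 13))) = Add(Rational(23, 144384), Rational(-3542, 13)) = Rational(-511407829, 1876992)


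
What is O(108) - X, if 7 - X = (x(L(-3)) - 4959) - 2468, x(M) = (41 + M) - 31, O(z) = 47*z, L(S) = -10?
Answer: -2358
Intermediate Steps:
x(M) = 10 + M
X = 7434 (X = 7 - (((10 - 10) - 4959) - 2468) = 7 - ((0 - 4959) - 2468) = 7 - (-4959 - 2468) = 7 - 1*(-7427) = 7 + 7427 = 7434)
O(108) - X = 47*108 - 1*7434 = 5076 - 7434 = -2358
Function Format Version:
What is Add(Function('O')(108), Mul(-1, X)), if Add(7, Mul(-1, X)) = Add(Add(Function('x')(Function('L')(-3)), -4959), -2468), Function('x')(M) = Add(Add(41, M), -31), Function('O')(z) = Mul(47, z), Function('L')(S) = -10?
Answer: -2358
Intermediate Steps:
Function('x')(M) = Add(10, M)
X = 7434 (X = Add(7, Mul(-1, Add(Add(Add(10, -10), -4959), -2468))) = Add(7, Mul(-1, Add(Add(0, -4959), -2468))) = Add(7, Mul(-1, Add(-4959, -2468))) = Add(7, Mul(-1, -7427)) = Add(7, 7427) = 7434)
Add(Function('O')(108), Mul(-1, X)) = Add(Mul(47, 108), Mul(-1, 7434)) = Add(5076, -7434) = -2358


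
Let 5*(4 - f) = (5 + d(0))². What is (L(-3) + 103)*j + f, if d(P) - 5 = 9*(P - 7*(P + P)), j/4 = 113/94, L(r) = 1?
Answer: 22752/47 ≈ 484.08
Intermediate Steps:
j = 226/47 (j = 4*(113/94) = 226/47 ≈ 4.8085)
d(P) = 5 - 117*P (d(P) = 5 + 9*(P - 7*(P + P)) = 5 + 9*(P - 14*P) = 5 + 9*(-13*P) = 5 - 117*P)
f = -16 (f = 4 - (5 + (5 - 117*0))²/5 = 4 - (5 + (5 + 0))²/5 = 4 - (5 + 5)²/5 = 4 - ⅕*10² = 4 - ⅕*100 = 4 - 20 = -16)
(L(-3) + 103)*j + f = (1 + 103)*(226/47) - 16 = 104*(226/47) - 16 = 23504/47 - 16 = 22752/47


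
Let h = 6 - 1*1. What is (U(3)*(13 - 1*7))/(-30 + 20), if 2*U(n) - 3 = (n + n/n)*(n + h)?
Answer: -21/2 ≈ -10.500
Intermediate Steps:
h = 5 (h = 6 - 1 = 5)
U(n) = 3/2 + (1 + n)*(5 + n)/2 (U(n) = 3/2 + ((n + n/n)*(n + 5))/2 = 3/2 + ((n + 1)*(5 + n))/2 = 3/2 + ((1 + n)*(5 + n))/2 = 3/2 + (1 + n)*(5 + n)/2)
(U(3)*(13 - 1*7))/(-30 + 20) = ((4 + (½)*3² + 3*3)*(13 - 1*7))/(-30 + 20) = ((4 + (½)*9 + 9)*(13 - 7))/(-10) = ((4 + 9/2 + 9)*6)*(-⅒) = ((35/2)*6)*(-⅒) = 105*(-⅒) = -21/2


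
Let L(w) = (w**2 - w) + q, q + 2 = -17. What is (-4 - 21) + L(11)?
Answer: 66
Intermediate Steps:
q = -19 (q = -2 - 17 = -19)
L(w) = -19 + w**2 - w (L(w) = (w**2 - w) - 19 = -19 + w**2 - w)
(-4 - 21) + L(11) = (-4 - 21) + (-19 + 11**2 - 1*11) = -25 + (-19 + 121 - 11) = -25 + 91 = 66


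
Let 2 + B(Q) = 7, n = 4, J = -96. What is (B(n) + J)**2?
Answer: 8281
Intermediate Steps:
B(Q) = 5 (B(Q) = -2 + 7 = 5)
(B(n) + J)**2 = (5 - 96)**2 = (-91)**2 = 8281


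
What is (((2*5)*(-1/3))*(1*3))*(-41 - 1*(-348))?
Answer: -3070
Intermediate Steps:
(((2*5)*(-1/3))*(1*3))*(-41 - 1*(-348)) = ((10*(-1*1/3))*3)*(-41 + 348) = ((10*(-1/3))*3)*307 = -10/3*3*307 = -10*307 = -3070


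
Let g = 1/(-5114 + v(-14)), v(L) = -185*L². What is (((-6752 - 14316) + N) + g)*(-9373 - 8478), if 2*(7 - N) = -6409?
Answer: 6594113273016/20687 ≈ 3.1876e+8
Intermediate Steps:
N = 6423/2 (N = 7 - ½*(-6409) = 7 + 6409/2 = 6423/2 ≈ 3211.5)
g = -1/41374 (g = 1/(-5114 - 185*(-14)²) = 1/(-5114 - 185*196) = 1/(-5114 - 36260) = 1/(-41374) = -1/41374 ≈ -2.4170e-5)
(((-6752 - 14316) + N) + g)*(-9373 - 8478) = (((-6752 - 14316) + 6423/2) - 1/41374)*(-9373 - 8478) = ((-21068 + 6423/2) - 1/41374)*(-17851) = (-35713/2 - 1/41374)*(-17851) = -369397416/20687*(-17851) = 6594113273016/20687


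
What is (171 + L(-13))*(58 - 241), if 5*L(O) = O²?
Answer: -187392/5 ≈ -37478.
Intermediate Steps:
L(O) = O²/5
(171 + L(-13))*(58 - 241) = (171 + (⅕)*(-13)²)*(58 - 241) = (171 + (⅕)*169)*(-183) = (171 + 169/5)*(-183) = (1024/5)*(-183) = -187392/5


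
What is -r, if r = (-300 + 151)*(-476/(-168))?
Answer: 2533/6 ≈ 422.17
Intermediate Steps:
r = -2533/6 (r = -(-70924)*(-1)/168 = -149*17/6 = -2533/6 ≈ -422.17)
-r = -1*(-2533/6) = 2533/6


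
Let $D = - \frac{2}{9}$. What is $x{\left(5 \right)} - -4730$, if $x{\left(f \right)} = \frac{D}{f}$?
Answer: $\frac{212848}{45} \approx 4730.0$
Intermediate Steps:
$D = - \frac{2}{9}$ ($D = \left(-2\right) \frac{1}{9} = - \frac{2}{9} \approx -0.22222$)
$x{\left(f \right)} = - \frac{2}{9 f}$
$x{\left(5 \right)} - -4730 = - \frac{2}{9 \cdot 5} - -4730 = \left(- \frac{2}{9}\right) \frac{1}{5} + 4730 = - \frac{2}{45} + 4730 = \frac{212848}{45}$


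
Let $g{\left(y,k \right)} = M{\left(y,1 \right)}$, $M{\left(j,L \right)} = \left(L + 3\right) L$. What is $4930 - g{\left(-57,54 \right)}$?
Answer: $4926$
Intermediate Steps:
$M{\left(j,L \right)} = L \left(3 + L\right)$ ($M{\left(j,L \right)} = \left(3 + L\right) L = L \left(3 + L\right)$)
$g{\left(y,k \right)} = 4$ ($g{\left(y,k \right)} = 1 \left(3 + 1\right) = 1 \cdot 4 = 4$)
$4930 - g{\left(-57,54 \right)} = 4930 - 4 = 4926$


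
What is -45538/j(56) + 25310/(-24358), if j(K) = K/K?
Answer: -554619957/12179 ≈ -45539.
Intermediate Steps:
j(K) = 1
-45538/j(56) + 25310/(-24358) = -45538/1 + 25310/(-24358) = -45538*1 + 25310*(-1/24358) = -45538 - 12655/12179 = -554619957/12179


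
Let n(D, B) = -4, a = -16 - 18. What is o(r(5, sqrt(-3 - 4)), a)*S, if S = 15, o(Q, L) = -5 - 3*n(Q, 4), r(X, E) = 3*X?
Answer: 105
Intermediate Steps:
a = -34
o(Q, L) = 7 (o(Q, L) = -5 - 3*(-4) = -5 + 12 = 7)
o(r(5, sqrt(-3 - 4)), a)*S = 7*15 = 105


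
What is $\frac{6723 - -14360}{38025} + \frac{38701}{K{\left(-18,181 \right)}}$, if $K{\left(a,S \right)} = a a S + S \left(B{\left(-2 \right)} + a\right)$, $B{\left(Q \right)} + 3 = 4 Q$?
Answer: $\frac{519466462}{406068975} \approx 1.2793$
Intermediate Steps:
$B{\left(Q \right)} = -3 + 4 Q$
$K{\left(a,S \right)} = S a^{2} + S \left(-11 + a\right)$ ($K{\left(a,S \right)} = a a S + S \left(\left(-3 + 4 \left(-2\right)\right) + a\right) = a^{2} S + S \left(\left(-3 - 8\right) + a\right) = S a^{2} + S \left(-11 + a\right)$)
$\frac{6723 - -14360}{38025} + \frac{38701}{K{\left(-18,181 \right)}} = \frac{6723 - -14360}{38025} + \frac{38701}{181 \left(-11 - 18 + \left(-18\right)^{2}\right)} = \left(6723 + 14360\right) \frac{1}{38025} + \frac{38701}{181 \left(-11 - 18 + 324\right)} = 21083 \cdot \frac{1}{38025} + \frac{38701}{181 \cdot 295} = \frac{21083}{38025} + \frac{38701}{53395} = \frac{519466462}{406068975}$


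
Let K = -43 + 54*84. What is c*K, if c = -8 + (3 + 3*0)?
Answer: -22465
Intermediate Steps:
c = -5 (c = -8 + (3 + 0) = -8 + 3 = -5)
K = 4493 (K = -43 + 4536 = 4493)
c*K = -5*4493 = -22465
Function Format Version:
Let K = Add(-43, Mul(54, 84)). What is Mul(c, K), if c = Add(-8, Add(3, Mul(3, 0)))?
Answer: -22465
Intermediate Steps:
c = -5 (c = Add(-8, Add(3, 0)) = Add(-8, 3) = -5)
K = 4493 (K = Add(-43, 4536) = 4493)
Mul(c, K) = Mul(-5, 4493) = -22465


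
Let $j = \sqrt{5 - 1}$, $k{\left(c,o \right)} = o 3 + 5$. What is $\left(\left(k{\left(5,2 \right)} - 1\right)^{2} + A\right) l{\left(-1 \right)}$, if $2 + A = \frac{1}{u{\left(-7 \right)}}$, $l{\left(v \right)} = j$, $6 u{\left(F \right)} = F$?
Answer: $\frac{1360}{7} \approx 194.29$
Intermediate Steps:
$k{\left(c,o \right)} = 5 + 3 o$ ($k{\left(c,o \right)} = 3 o + 5 = 5 + 3 o$)
$u{\left(F \right)} = \frac{F}{6}$
$j = 2$ ($j = \sqrt{4} = 2$)
$l{\left(v \right)} = 2$
$A = - \frac{20}{7}$ ($A = -2 + \frac{1}{\frac{1}{6} \left(-7\right)} = -2 + \frac{1}{- \frac{7}{6}} = -2 - \frac{6}{7} = - \frac{20}{7} \approx -2.8571$)
$\left(\left(k{\left(5,2 \right)} - 1\right)^{2} + A\right) l{\left(-1 \right)} = \left(\left(\left(5 + 3 \cdot 2\right) - 1\right)^{2} - \frac{20}{7}\right) 2 = \left(\left(\left(5 + 6\right) - 1\right)^{2} - \frac{20}{7}\right) 2 = \left(\left(11 - 1\right)^{2} - \frac{20}{7}\right) 2 = \left(10^{2} - \frac{20}{7}\right) 2 = \left(100 - \frac{20}{7}\right) 2 = \frac{680}{7} \cdot 2 = \frac{1360}{7}$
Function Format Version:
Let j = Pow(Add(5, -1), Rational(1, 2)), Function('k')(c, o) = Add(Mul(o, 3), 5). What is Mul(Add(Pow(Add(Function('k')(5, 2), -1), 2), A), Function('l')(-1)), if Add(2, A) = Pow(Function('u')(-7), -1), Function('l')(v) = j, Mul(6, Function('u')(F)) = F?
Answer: Rational(1360, 7) ≈ 194.29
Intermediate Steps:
Function('k')(c, o) = Add(5, Mul(3, o)) (Function('k')(c, o) = Add(Mul(3, o), 5) = Add(5, Mul(3, o)))
Function('u')(F) = Mul(Rational(1, 6), F)
j = 2 (j = Pow(4, Rational(1, 2)) = 2)
Function('l')(v) = 2
A = Rational(-20, 7) (A = Add(-2, Pow(Mul(Rational(1, 6), -7), -1)) = Add(-2, Pow(Rational(-7, 6), -1)) = Add(-2, Rational(-6, 7)) = Rational(-20, 7) ≈ -2.8571)
Mul(Add(Pow(Add(Function('k')(5, 2), -1), 2), A), Function('l')(-1)) = Mul(Add(Pow(Add(Add(5, Mul(3, 2)), -1), 2), Rational(-20, 7)), 2) = Mul(Add(Pow(Add(Add(5, 6), -1), 2), Rational(-20, 7)), 2) = Mul(Add(Pow(Add(11, -1), 2), Rational(-20, 7)), 2) = Mul(Add(Pow(10, 2), Rational(-20, 7)), 2) = Mul(Add(100, Rational(-20, 7)), 2) = Mul(Rational(680, 7), 2) = Rational(1360, 7)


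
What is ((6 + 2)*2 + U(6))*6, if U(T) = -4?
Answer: 72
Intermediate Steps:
((6 + 2)*2 + U(6))*6 = ((6 + 2)*2 - 4)*6 = (8*2 - 4)*6 = (16 - 4)*6 = 12*6 = 72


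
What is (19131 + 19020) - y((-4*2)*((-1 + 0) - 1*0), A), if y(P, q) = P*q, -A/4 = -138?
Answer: 33735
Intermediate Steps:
A = 552 (A = -4*(-138) = 552)
(19131 + 19020) - y((-4*2)*((-1 + 0) - 1*0), A) = (19131 + 19020) - (-4*2)*((-1 + 0) - 1*0)*552 = 38151 - (-8*(-1 + 0))*552 = 38151 - (-8*(-1))*552 = 38151 - 8*552 = 38151 - 1*4416 = 38151 - 4416 = 33735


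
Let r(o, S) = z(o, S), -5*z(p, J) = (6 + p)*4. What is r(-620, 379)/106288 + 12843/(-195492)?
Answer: -132190741/2164422260 ≈ -0.061074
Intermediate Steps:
z(p, J) = -24/5 - 4*p/5 (z(p, J) = -(6 + p)*4/5 = -(24 + 4*p)/5 = -24/5 - 4*p/5)
r(o, S) = -24/5 - 4*o/5
r(-620, 379)/106288 + 12843/(-195492) = (-24/5 - ⅘*(-620))/106288 + 12843/(-195492) = (-24/5 + 496)*(1/106288) + 12843*(-1/195492) = (2456/5)*(1/106288) - 4281/65164 = 307/66430 - 4281/65164 = -132190741/2164422260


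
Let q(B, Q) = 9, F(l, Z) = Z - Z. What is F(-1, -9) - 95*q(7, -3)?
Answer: -855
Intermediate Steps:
F(l, Z) = 0
F(-1, -9) - 95*q(7, -3) = 0 - 95*9 = 0 - 855 = -855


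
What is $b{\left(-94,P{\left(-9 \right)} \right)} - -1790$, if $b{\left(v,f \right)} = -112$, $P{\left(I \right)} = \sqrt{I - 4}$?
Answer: $1678$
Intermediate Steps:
$P{\left(I \right)} = \sqrt{-4 + I}$
$b{\left(-94,P{\left(-9 \right)} \right)} - -1790 = -112 - -1790 = -112 + 1790 = 1678$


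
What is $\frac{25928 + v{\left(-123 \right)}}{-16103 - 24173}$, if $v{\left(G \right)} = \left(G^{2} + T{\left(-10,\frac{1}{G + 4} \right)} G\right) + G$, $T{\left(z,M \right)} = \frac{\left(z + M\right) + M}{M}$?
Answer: $\frac{52841}{20138} \approx 2.6239$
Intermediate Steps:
$T{\left(z,M \right)} = \frac{z + 2 M}{M}$ ($T{\left(z,M \right)} = \frac{\left(M + z\right) + M}{M} = \frac{z + 2 M}{M}$)
$v{\left(G \right)} = G + G^{2} + G \left(-38 - 10 G\right)$ ($v{\left(G \right)} = \left(G^{2} + \left(2 - \frac{10}{\frac{1}{G + 4}}\right) G\right) + G = \left(G^{2} + \left(2 - \frac{10}{\frac{1}{4 + G}}\right) G\right) + G = \left(G^{2} + \left(2 - 10 \left(4 + G\right)\right) G\right) + G = \left(G^{2} + \left(2 - \left(40 + 10 G\right)\right) G\right) + G = \left(G^{2} + \left(-38 - 10 G\right) G\right) + G = \left(G^{2} + G \left(-38 - 10 G\right)\right) + G = G + G^{2} + G \left(-38 - 10 G\right)$)
$\frac{25928 + v{\left(-123 \right)}}{-16103 - 24173} = \frac{25928 - 123 \left(-37 - -1107\right)}{-16103 - 24173} = \frac{25928 - 123 \left(-37 + 1107\right)}{-40276} = \left(25928 - 131610\right) \left(- \frac{1}{40276}\right) = \left(-105682\right) \left(- \frac{1}{40276}\right) = \frac{52841}{20138}$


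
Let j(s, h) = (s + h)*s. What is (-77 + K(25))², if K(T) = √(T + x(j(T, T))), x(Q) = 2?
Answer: 5956 - 462*√3 ≈ 5155.8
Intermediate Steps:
j(s, h) = s*(h + s) (j(s, h) = (h + s)*s = s*(h + s))
K(T) = √(2 + T) (K(T) = √(T + 2) = √(2 + T))
(-77 + K(25))² = (-77 + √(2 + 25))² = (-77 + √27)² = (-77 + 3*√3)²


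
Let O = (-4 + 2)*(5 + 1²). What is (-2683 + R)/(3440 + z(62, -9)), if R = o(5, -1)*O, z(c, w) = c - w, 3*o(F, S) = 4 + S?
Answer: -2695/3511 ≈ -0.76759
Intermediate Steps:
o(F, S) = 4/3 + S/3 (o(F, S) = (4 + S)/3 = 4/3 + S/3)
O = -12 (O = -2*(5 + 1) = -2*6 = -12)
R = -12 (R = (4/3 + (⅓)*(-1))*(-12) = (4/3 - ⅓)*(-12) = 1*(-12) = -12)
(-2683 + R)/(3440 + z(62, -9)) = (-2683 - 12)/(3440 + (62 - 1*(-9))) = -2695/(3440 + (62 + 9)) = -2695/(3440 + 71) = -2695/3511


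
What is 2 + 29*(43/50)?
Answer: 1347/50 ≈ 26.940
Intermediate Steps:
2 + 29*(43/50) = 2 + 1247/50 = 1347/50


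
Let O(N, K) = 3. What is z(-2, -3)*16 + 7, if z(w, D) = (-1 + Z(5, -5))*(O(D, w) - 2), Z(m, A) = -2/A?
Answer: -13/5 ≈ -2.6000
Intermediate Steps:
z(w, D) = -3/5 (z(w, D) = (-1 - 2/(-5))*(3 - 2) = (-1 - 2*(-1/5))*1 = (-1 + 2/5)*1 = -3/5*1 = -3/5)
z(-2, -3)*16 + 7 = -3/5*16 + 7 = -48/5 + 7 = -13/5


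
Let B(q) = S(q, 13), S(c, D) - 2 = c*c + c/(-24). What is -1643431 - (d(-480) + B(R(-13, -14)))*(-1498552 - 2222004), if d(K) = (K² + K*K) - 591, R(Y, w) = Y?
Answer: 10277219658901/6 ≈ 1.7129e+12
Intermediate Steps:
S(c, D) = 2 + c² - c/24 (S(c, D) = 2 + (c*c + c/(-24)) = 2 + (c² + c*(-1/24)) = 2 + (c² - c/24) = 2 + c² - c/24)
B(q) = 2 + q² - q/24
d(K) = -591 + 2*K² (d(K) = (K² + K²) - 591 = 2*K² - 591 = -591 + 2*K²)
-1643431 - (d(-480) + B(R(-13, -14)))*(-1498552 - 2222004) = -1643431 - ((-591 + 2*(-480)²) + (2 + (-13)² - 1/24*(-13)))*(-1498552 - 2222004) = -1643431 - ((-591 + 2*230400) + (2 + 169 + 13/24))*(-3720556) = -1643431 - ((-591 + 460800) + 4117/24)*(-3720556) = -1643431 - (460209 + 4117/24)*(-3720556) = -1643431 - 11049133*(-3720556)/24 = -1643431 - 1*(-10277229519487/6) = -1643431 + 10277229519487/6 = 10277219658901/6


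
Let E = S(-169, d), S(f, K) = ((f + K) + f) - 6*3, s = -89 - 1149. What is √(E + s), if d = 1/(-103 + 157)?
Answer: 5*I*√20658/18 ≈ 39.925*I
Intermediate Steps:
d = 1/54 ≈ 0.018519
s = -1238
S(f, K) = -18 + K + 2*f (S(f, K) = ((K + f) + f) - 18 = (K + 2*f) - 18 = -18 + K + 2*f)
E = -19223/54 (E = -18 + 1/54 + 2*(-169) = -18 + 1/54 - 338 = -19223/54 ≈ -355.98)
√(E + s) = √(-19223/54 - 1238) = √(-86075/54) = 5*I*√20658/18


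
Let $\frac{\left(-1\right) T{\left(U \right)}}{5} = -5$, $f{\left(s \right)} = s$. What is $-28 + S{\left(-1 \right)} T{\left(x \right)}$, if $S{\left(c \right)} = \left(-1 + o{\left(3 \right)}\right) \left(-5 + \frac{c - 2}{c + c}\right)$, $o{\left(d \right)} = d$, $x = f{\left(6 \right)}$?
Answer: $-203$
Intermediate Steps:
$x = 6$
$T{\left(U \right)} = 25$ ($T{\left(U \right)} = \left(-5\right) \left(-5\right) = 25$)
$S{\left(c \right)} = -10 + \frac{-2 + c}{c}$ ($S{\left(c \right)} = \left(-1 + 3\right) \left(-5 + \frac{c - 2}{c + c}\right) = 2 \left(-5 + \frac{-2 + c}{2 c}\right) = -10 + \frac{-2 + c}{c}$)
$-28 + S{\left(-1 \right)} T{\left(x \right)} = -28 + \left(-9 - \frac{2}{-1}\right) 25 = -28 + \left(-9 - -2\right) 25 = -28 + \left(-9 + 2\right) 25 = -28 - 175 = -203$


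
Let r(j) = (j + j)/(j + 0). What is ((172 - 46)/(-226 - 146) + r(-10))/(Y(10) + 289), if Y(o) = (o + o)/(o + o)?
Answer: 103/17980 ≈ 0.0057286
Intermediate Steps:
r(j) = 2 (r(j) = (2*j)/j = 2)
Y(o) = 1 (Y(o) = (2*o)/((2*o)) = (2*o)*(1/(2*o)) = 1)
((172 - 46)/(-226 - 146) + r(-10))/(Y(10) + 289) = ((172 - 46)/(-226 - 146) + 2)/(1 + 289) = (126/(-372) + 2)/290 = (126*(-1/372) + 2)*(1/290) = (-21/62 + 2)*(1/290) = (103/62)*(1/290) = 103/17980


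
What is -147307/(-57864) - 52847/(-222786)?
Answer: 5979312685/2148548184 ≈ 2.7830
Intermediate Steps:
-147307/(-57864) - 52847/(-222786) = -147307*(-1/57864) - 52847*(-1/222786) = 147307/57864 + 52847/222786 = 5979312685/2148548184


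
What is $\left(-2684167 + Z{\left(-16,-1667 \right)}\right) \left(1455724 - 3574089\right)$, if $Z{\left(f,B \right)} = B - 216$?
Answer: $5690034308250$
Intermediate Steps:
$Z{\left(f,B \right)} = -216 + B$ ($Z{\left(f,B \right)} = B - 216 = -216 + B$)
$\left(-2684167 + Z{\left(-16,-1667 \right)}\right) \left(1455724 - 3574089\right) = \left(-2684167 - 1883\right) \left(1455724 - 3574089\right) = \left(-2684167 - 1883\right) \left(-2118365\right) = \left(-2686050\right) \left(-2118365\right) = 5690034308250$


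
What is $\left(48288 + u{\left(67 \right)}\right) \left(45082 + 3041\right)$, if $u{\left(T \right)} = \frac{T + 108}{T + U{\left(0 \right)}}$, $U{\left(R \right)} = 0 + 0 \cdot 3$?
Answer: $\frac{155700570933}{67} \approx 2.3239 \cdot 10^{9}$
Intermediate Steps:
$U{\left(R \right)} = 0$ ($U{\left(R \right)} = 0 + 0 = 0$)
$u{\left(T \right)} = \frac{108 + T}{T}$ ($u{\left(T \right)} = \frac{T + 108}{T + 0} = \frac{108 + T}{T}$)
$\left(48288 + u{\left(67 \right)}\right) \left(45082 + 3041\right) = \left(48288 + \frac{108 + 67}{67}\right) \left(45082 + 3041\right) = \left(48288 + \frac{1}{67} \cdot 175\right) 48123 = \left(48288 + \frac{175}{67}\right) 48123 = \frac{3235471}{67} \cdot 48123 = \frac{155700570933}{67}$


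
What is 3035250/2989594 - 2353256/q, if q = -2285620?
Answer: 1746588515383/854134479785 ≈ 2.0449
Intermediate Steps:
3035250/2989594 - 2353256/q = 3035250/2989594 - 2353256/(-2285620) = 3035250*(1/2989594) - 2353256*(-1/2285620) = 1517625/1494797 + 588314/571405 = 1746588515383/854134479785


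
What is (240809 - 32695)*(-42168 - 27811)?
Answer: -14563609606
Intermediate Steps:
(240809 - 32695)*(-42168 - 27811) = 208114*(-69979) = -14563609606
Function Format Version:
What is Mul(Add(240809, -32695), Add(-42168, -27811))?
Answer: -14563609606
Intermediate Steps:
Mul(Add(240809, -32695), Add(-42168, -27811)) = Mul(208114, -69979) = -14563609606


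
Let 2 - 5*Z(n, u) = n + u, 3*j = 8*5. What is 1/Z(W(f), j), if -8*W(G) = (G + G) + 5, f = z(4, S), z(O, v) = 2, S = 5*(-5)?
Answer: -24/49 ≈ -0.48980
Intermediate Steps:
S = -25
f = 2
W(G) = -5/8 - G/4 (W(G) = -((G + G) + 5)/8 = -(2*G + 5)/8 = -(5 + 2*G)/8 = -5/8 - G/4)
j = 40/3 (j = (8*5)/3 = (⅓)*40 = 40/3 ≈ 13.333)
Z(n, u) = ⅖ - n/5 - u/5 (Z(n, u) = ⅖ - (n + u)/5 = ⅖ + (-n/5 - u/5) = ⅖ - n/5 - u/5)
1/Z(W(f), j) = 1/(⅖ - (-5/8 - ¼*2)/5 - ⅕*40/3) = 1/(⅖ - (-5/8 - ½)/5 - 8/3) = 1/(⅖ - ⅕*(-9/8) - 8/3) = 1/(⅖ + 9/40 - 8/3) = 1/(-49/24) = -24/49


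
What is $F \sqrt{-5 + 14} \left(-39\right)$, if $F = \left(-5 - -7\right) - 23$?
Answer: $2457$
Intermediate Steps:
$F = -21$ ($F = \left(-5 + 7\right) - 23 = 2 - 23 = -21$)
$F \sqrt{-5 + 14} \left(-39\right) = - 21 \sqrt{-5 + 14} \left(-39\right) = - 21 \sqrt{9} \left(-39\right) = \left(-21\right) 3 \left(-39\right) = \left(-63\right) \left(-39\right) = 2457$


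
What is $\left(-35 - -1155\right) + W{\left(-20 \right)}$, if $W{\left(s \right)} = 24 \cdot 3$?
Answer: $1192$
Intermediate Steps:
$W{\left(s \right)} = 72$
$\left(-35 - -1155\right) + W{\left(-20 \right)} = \left(-35 - -1155\right) + 72 = \left(-35 + 1155\right) + 72 = 1120 + 72 = 1192$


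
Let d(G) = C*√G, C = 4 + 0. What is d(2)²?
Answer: 32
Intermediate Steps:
C = 4
d(G) = 4*√G
d(2)² = (4*√2)² = 32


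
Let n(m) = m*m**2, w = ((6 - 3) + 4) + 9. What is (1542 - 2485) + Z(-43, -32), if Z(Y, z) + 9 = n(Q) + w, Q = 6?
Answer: -720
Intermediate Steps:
w = 16 (w = (3 + 4) + 9 = 7 + 9 = 16)
n(m) = m**3
Z(Y, z) = 223 (Z(Y, z) = -9 + (6**3 + 16) = -9 + (216 + 16) = -9 + 232 = 223)
(1542 - 2485) + Z(-43, -32) = (1542 - 2485) + 223 = -943 + 223 = -720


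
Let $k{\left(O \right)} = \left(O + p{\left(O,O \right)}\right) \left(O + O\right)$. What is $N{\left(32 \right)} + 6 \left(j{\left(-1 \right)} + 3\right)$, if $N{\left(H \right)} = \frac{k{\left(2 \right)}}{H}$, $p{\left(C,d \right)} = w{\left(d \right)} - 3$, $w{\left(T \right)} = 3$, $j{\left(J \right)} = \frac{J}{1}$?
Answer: $\frac{49}{4} \approx 12.25$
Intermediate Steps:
$j{\left(J \right)} = J$ ($j{\left(J \right)} = J 1 = J$)
$p{\left(C,d \right)} = 0$ ($p{\left(C,d \right)} = 3 - 3 = 0$)
$k{\left(O \right)} = 2 O^{2}$ ($k{\left(O \right)} = \left(O + 0\right) \left(O + O\right) = O 2 O = 2 O^{2}$)
$N{\left(H \right)} = \frac{8}{H}$ ($N{\left(H \right)} = \frac{2 \cdot 2^{2}}{H} = \frac{2 \cdot 4}{H} = \frac{8}{H}$)
$N{\left(32 \right)} + 6 \left(j{\left(-1 \right)} + 3\right) = \frac{8}{32} + 6 \left(-1 + 3\right) = 8 \cdot \frac{1}{32} + 6 \cdot 2 = \frac{1}{4} + 12 = \frac{49}{4}$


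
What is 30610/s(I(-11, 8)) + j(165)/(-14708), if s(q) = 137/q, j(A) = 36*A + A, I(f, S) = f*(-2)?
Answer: 9903824975/2014996 ≈ 4915.1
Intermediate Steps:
I(f, S) = -2*f
j(A) = 37*A
30610/s(I(-11, 8)) + j(165)/(-14708) = 30610/((137/((-2*(-11))))) + (37*165)/(-14708) = 30610/((137/22)) + 6105*(-1/14708) = 30610/((137*(1/22))) - 6105/14708 = 30610/(137/22) - 6105/14708 = 30610*(22/137) - 6105/14708 = 673420/137 - 6105/14708 = 9903824975/2014996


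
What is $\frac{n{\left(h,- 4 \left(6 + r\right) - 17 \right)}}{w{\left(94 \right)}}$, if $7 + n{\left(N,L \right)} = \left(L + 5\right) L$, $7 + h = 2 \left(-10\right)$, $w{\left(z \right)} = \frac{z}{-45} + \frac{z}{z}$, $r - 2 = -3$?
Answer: $- \frac{52965}{49} \approx -1080.9$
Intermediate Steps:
$r = -1$ ($r = 2 - 3 = -1$)
$w{\left(z \right)} = 1 - \frac{z}{45}$ ($w{\left(z \right)} = z \left(- \frac{1}{45}\right) + 1 = - \frac{z}{45} + 1 = 1 - \frac{z}{45}$)
$h = -27$ ($h = -7 + 2 \left(-10\right) = -7 - 20 = -27$)
$n{\left(N,L \right)} = -7 + L \left(5 + L\right)$ ($n{\left(N,L \right)} = -7 + \left(L + 5\right) L = -7 + \left(5 + L\right) L = -7 + L \left(5 + L\right)$)
$\frac{n{\left(h,- 4 \left(6 + r\right) - 17 \right)}}{w{\left(94 \right)}} = \frac{-7 + \left(- 4 \left(6 - 1\right) - 17\right)^{2} + 5 \left(- 4 \left(6 - 1\right) - 17\right)}{1 - \frac{94}{45}} = \frac{-7 + \left(\left(-4\right) 5 - 17\right)^{2} + 5 \left(\left(-4\right) 5 - 17\right)}{1 - \frac{94}{45}} = \frac{-7 + \left(-20 - 17\right)^{2} + 5 \left(-20 - 17\right)}{- \frac{49}{45}} = \left(-7 + \left(-37\right)^{2} + 5 \left(-37\right)\right) \left(- \frac{45}{49}\right) = \left(-7 + 1369 - 185\right) \left(- \frac{45}{49}\right) = 1177 \left(- \frac{45}{49}\right) = - \frac{52965}{49}$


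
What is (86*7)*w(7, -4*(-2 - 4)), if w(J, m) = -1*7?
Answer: -4214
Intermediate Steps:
w(J, m) = -7
(86*7)*w(7, -4*(-2 - 4)) = (86*7)*(-7) = 602*(-7) = -4214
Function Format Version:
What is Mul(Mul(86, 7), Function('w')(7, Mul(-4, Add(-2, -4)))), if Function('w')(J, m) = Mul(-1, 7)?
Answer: -4214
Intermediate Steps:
Function('w')(J, m) = -7
Mul(Mul(86, 7), Function('w')(7, Mul(-4, Add(-2, -4)))) = Mul(Mul(86, 7), -7) = Mul(602, -7) = -4214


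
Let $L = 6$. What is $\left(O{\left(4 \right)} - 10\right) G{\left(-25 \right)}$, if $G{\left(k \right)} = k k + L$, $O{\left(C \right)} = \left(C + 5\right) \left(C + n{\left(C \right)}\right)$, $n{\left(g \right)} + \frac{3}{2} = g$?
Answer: $\frac{61207}{2} \approx 30604.0$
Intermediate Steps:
$n{\left(g \right)} = - \frac{3}{2} + g$
$O{\left(C \right)} = \left(5 + C\right) \left(- \frac{3}{2} + 2 C\right)$ ($O{\left(C \right)} = \left(C + 5\right) \left(C + \left(- \frac{3}{2} + C\right)\right) = \left(5 + C\right) \left(- \frac{3}{2} + 2 C\right)$)
$G{\left(k \right)} = 6 + k^{2}$ ($G{\left(k \right)} = k k + 6 = k^{2} + 6 = 6 + k^{2}$)
$\left(O{\left(4 \right)} - 10\right) G{\left(-25 \right)} = \left(\left(- \frac{15}{2} + 2 \cdot 4^{2} + \frac{17}{2} \cdot 4\right) - 10\right) \left(6 + \left(-25\right)^{2}\right) = \left(\left(- \frac{15}{2} + 2 \cdot 16 + 34\right) - 10\right) \left(6 + 625\right) = \left(\left(- \frac{15}{2} + 32 + 34\right) - 10\right) 631 = \left(\frac{117}{2} - 10\right) 631 = \frac{97}{2} \cdot 631 = \frac{61207}{2}$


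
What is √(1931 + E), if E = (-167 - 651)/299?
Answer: √172388749/299 ≈ 43.912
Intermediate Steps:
E = -818/299 (E = -818*1/299 = -818/299 ≈ -2.7358)
√(1931 + E) = √(1931 - 818/299) = √(576551/299) = √172388749/299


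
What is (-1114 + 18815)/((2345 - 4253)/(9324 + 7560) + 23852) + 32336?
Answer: 361736097529/11186535 ≈ 32337.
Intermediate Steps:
(-1114 + 18815)/((2345 - 4253)/(9324 + 7560) + 23852) + 32336 = 17701/(-1908/16884 + 23852) + 32336 = 17701/(-1908*1/16884 + 23852) + 32336 = 17701/(-53/469 + 23852) + 32336 = 17701/(11186535/469) + 32336 = 17701*(469/11186535) + 32336 = 8301769/11186535 + 32336 = 361736097529/11186535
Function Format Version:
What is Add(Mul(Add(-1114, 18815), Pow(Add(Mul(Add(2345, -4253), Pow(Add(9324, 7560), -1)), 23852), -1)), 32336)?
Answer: Rational(361736097529, 11186535) ≈ 32337.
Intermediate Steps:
Add(Mul(Add(-1114, 18815), Pow(Add(Mul(Add(2345, -4253), Pow(Add(9324, 7560), -1)), 23852), -1)), 32336) = Add(Mul(17701, Pow(Add(Mul(-1908, Pow(16884, -1)), 23852), -1)), 32336) = Add(Mul(17701, Pow(Add(Mul(-1908, Rational(1, 16884)), 23852), -1)), 32336) = Add(Mul(17701, Pow(Add(Rational(-53, 469), 23852), -1)), 32336) = Add(Mul(17701, Pow(Rational(11186535, 469), -1)), 32336) = Add(Mul(17701, Rational(469, 11186535)), 32336) = Add(Rational(8301769, 11186535), 32336) = Rational(361736097529, 11186535)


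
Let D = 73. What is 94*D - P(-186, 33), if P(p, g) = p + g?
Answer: 7015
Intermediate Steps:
P(p, g) = g + p
94*D - P(-186, 33) = 94*73 - (33 - 186) = 6862 - 1*(-153) = 6862 + 153 = 7015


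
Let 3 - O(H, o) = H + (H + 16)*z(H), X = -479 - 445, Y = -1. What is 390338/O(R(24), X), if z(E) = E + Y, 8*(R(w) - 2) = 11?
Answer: -24981632/2969 ≈ -8414.2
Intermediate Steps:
R(w) = 27/8 (R(w) = 2 + (⅛)*11 = 2 + 11/8 = 27/8)
z(E) = -1 + E (z(E) = E - 1 = -1 + E)
X = -924
O(H, o) = 3 - H - (-1 + H)*(16 + H) (O(H, o) = 3 - (H + (H + 16)*(-1 + H)) = 3 - (H + (16 + H)*(-1 + H)) = 3 - (H + (-1 + H)*(16 + H)) = 3 + (-H - (-1 + H)*(16 + H)) = 3 - H - (-1 + H)*(16 + H))
390338/O(R(24), X) = 390338/(19 - (27/8)² - 16*27/8) = 390338/(19 - 1*729/64 - 54) = 390338/(19 - 729/64 - 54) = 390338/(-2969/64) = 390338*(-64/2969) = -24981632/2969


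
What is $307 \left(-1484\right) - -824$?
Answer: $-454764$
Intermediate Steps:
$307 \left(-1484\right) - -824 = -455588 + 824 = -454764$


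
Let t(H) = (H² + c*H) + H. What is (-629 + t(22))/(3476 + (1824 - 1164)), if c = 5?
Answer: -13/4136 ≈ -0.0031431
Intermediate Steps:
t(H) = H² + 6*H (t(H) = (H² + 5*H) + H = H² + 6*H)
(-629 + t(22))/(3476 + (1824 - 1164)) = (-629 + 22*(6 + 22))/(3476 + (1824 - 1164)) = (-629 + 22*28)/(3476 + 660) = (-629 + 616)/4136 = -13*1/4136 = -13/4136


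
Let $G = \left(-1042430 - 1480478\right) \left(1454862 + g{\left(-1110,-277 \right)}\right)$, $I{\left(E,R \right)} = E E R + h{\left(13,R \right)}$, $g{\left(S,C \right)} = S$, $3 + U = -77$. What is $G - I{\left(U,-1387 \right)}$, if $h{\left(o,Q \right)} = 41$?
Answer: $-3667673674057$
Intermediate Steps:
$U = -80$ ($U = -3 - 77 = -80$)
$I{\left(E,R \right)} = 41 + R E^{2}$ ($I{\left(E,R \right)} = E E R + 41 = E^{2} R + 41 = R E^{2} + 41 = 41 + R E^{2}$)
$G = -3667682550816$ ($G = \left(-1042430 - 1480478\right) \left(1454862 - 1110\right) = \left(-2522908\right) 1453752 = -3667682550816$)
$G - I{\left(U,-1387 \right)} = -3667682550816 - \left(41 - 1387 \left(-80\right)^{2}\right) = -3667682550816 - \left(41 - 8876800\right) = -3667682550816 - -8876759 = -3667682550816 + 8876759 = -3667673674057$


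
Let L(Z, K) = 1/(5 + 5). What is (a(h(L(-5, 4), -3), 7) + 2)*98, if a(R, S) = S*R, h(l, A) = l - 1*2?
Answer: -5537/5 ≈ -1107.4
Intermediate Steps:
L(Z, K) = ⅒ (L(Z, K) = 1/10 = ⅒)
h(l, A) = -2 + l (h(l, A) = l - 2 = -2 + l)
a(R, S) = R*S
(a(h(L(-5, 4), -3), 7) + 2)*98 = ((-2 + ⅒)*7 + 2)*98 = (-19/10*7 + 2)*98 = (-133/10 + 2)*98 = -113/10*98 = -5537/5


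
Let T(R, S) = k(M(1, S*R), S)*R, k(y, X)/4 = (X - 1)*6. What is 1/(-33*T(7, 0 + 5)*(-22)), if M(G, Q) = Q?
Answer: 1/487872 ≈ 2.0497e-6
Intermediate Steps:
k(y, X) = -24 + 24*X (k(y, X) = 4*((X - 1)*6) = 4*((-1 + X)*6) = 4*(-6 + 6*X) = -24 + 24*X)
T(R, S) = R*(-24 + 24*S) (T(R, S) = (-24 + 24*S)*R = R*(-24 + 24*S))
1/(-33*T(7, 0 + 5)*(-22)) = 1/(-792*7*(-1 + (0 + 5))*(-22)) = 1/(-792*7*(-1 + 5)*(-22)) = 1/(-792*7*4*(-22)) = 1/(-33*672*(-22)) = 1/(-22176*(-22)) = 1/487872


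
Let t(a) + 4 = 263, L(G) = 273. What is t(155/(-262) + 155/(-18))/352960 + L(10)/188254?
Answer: 72557933/33223065920 ≈ 0.0021840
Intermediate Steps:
t(a) = 259 (t(a) = -4 + 263 = 259)
t(155/(-262) + 155/(-18))/352960 + L(10)/188254 = 259/352960 + 273/188254 = 72557933/33223065920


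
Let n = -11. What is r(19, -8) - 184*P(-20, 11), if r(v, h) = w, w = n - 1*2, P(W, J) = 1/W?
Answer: -19/5 ≈ -3.8000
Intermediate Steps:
w = -13 (w = -11 - 1*2 = -11 - 2 = -13)
r(v, h) = -13
r(19, -8) - 184*P(-20, 11) = -13 - 184/(-20) = -13 - 184*(-1/20) = -13 + 46/5 = -19/5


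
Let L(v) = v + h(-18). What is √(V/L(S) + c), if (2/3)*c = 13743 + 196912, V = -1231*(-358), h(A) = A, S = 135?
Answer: √1945353826/78 ≈ 565.46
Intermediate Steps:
L(v) = -18 + v (L(v) = v - 18 = -18 + v)
V = 440698
c = 631965/2 (c = 3*(13743 + 196912)/2 = (3/2)*210655 = 631965/2 ≈ 3.1598e+5)
√(V/L(S) + c) = √(440698/(-18 + 135) + 631965/2) = √(440698/117 + 631965/2) = √(74821301/234) = √1945353826/78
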